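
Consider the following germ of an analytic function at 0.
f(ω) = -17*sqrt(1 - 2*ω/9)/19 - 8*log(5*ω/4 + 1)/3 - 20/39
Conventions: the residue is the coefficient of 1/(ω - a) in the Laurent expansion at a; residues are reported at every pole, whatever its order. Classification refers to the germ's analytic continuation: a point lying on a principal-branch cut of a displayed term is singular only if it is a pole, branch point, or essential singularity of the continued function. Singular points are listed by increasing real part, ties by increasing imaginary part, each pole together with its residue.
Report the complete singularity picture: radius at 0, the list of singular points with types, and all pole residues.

Branch term (-17/19)*sqrt(1 - ω/(9/2)): its argument vanishes at ω = 9/2, a square-root branch point, modulus 9/2.
Branch term (-8/3)*log(1 - ω/(-4/5)): its argument vanishes at ω = -4/5, a logarithmic branch point, modulus 4/5.
The radius of convergence is the smallest modulus among the singular points: 4/5.
List the singular points by increasing real part (a conjugate pair: the negative imaginary part first).

Radius of convergence at 0: 4/5.
At -4/5: a logarithmic branch point.
At 9/2: an algebraic (square-root) branch point.


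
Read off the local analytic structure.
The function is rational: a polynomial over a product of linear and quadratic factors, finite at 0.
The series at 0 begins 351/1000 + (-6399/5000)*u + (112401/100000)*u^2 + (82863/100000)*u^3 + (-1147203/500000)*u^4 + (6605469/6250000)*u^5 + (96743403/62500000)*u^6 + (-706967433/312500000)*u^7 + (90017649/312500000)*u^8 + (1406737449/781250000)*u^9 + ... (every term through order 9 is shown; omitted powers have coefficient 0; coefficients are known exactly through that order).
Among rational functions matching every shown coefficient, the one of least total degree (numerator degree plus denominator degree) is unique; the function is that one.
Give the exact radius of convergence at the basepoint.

No rational of total degree below 8 reproduces all 10 coefficients; solving the [2/6] Pade equations on them gives f(u) = (-25*u**2/32 - 3*u + 13/8)/(u**2 + u + 5/3)**3, whose expansion matches every shown term.
Denominator factor (u**2 + u + 5/3)^3: discriminant -17/3, complex-conjugate roots (-1/2) + ((1/6)*sqrt(51))*i and (-1/2) - ((1/6)*sqrt(51))*i; poles of order 3, moduli (1/3)*sqrt(15) and (1/3)*sqrt(15).
The radius of convergence is the smallest modulus among the singular points: (1/3)*sqrt(15).

The radius of convergence is (1/3)*sqrt(15).


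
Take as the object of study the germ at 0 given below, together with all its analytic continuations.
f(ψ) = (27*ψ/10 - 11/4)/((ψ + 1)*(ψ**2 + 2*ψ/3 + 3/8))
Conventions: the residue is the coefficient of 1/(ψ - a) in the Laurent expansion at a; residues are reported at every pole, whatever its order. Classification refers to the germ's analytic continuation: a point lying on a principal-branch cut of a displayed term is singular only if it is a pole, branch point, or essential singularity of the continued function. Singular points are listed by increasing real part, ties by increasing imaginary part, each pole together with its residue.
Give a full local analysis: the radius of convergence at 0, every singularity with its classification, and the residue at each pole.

Denominator factor (ψ + 1): pole of order 1 at -1, modulus 1.
Denominator factor (ψ**2 + 2*ψ/3 + 3/8): discriminant -19/18, complex-conjugate roots (-1/3) + ((1/12)*sqrt(38))*i and (-1/3) - ((1/12)*sqrt(38))*i; poles of order 1, moduli (1/4)*sqrt(6) and (1/4)*sqrt(6).
The radius of convergence is the smallest modulus among the singular points: (1/4)*sqrt(6).
At the order-1 pole -1 set g(ψ) = (ψ - (-1))*f(ψ) = (27*ψ/10 - 11/4)/(ψ**2 + 2*ψ/3 + 3/8).
Simple pole: residue = g(a) at a = -1, which is -654/85.
The factor ψ**2 + 2*ψ/3 + 3/8 splits as (ψ - a)(ψ - a') with a = (-1/3) - ((1/12)*sqrt(38))*i, a' = (-1/3) + ((1/12)*sqrt(38))*i. At the order-1 pole a set g(ψ) = (ψ - a)*f(ψ) = [(27*ψ/10 - 11/4)/(ψ + 1)] / (ψ - a').
Simple pole: residue = g(a) at a = (-1/3) - ((1/12)*sqrt(38))*i, which is (327/85) - ((1239/3230)*sqrt(38))*i.
The factor ψ**2 + 2*ψ/3 + 3/8 splits as (ψ - a)(ψ - a') with a = (-1/3) + ((1/12)*sqrt(38))*i, a' = (-1/3) - ((1/12)*sqrt(38))*i. At the order-1 pole a set g(ψ) = (ψ - a)*f(ψ) = [(27*ψ/10 - 11/4)/(ψ + 1)] / (ψ - a').
Simple pole: residue = g(a) at a = (-1/3) + ((1/12)*sqrt(38))*i, which is (327/85) + ((1239/3230)*sqrt(38))*i.
List the singular points by increasing real part (a conjugate pair: the negative imaginary part first).

Radius of convergence at 0: (1/4)*sqrt(6).
At -1: a pole of order 1; residue -654/85.
At (-1/3) - ((1/12)*sqrt(38))*i: a pole of order 1; residue (327/85) - ((1239/3230)*sqrt(38))*i.
At (-1/3) + ((1/12)*sqrt(38))*i: a pole of order 1; residue (327/85) + ((1239/3230)*sqrt(38))*i.


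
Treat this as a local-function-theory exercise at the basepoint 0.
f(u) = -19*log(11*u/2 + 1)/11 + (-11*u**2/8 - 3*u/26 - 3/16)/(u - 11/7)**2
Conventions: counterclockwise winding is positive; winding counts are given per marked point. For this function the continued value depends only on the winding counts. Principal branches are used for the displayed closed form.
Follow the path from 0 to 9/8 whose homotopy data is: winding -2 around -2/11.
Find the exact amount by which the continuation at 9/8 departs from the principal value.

The rational part is single-valued and drops out of the difference; each branch term changes only by its own monodromy.
(-19/11)*log(1 - u/(-2/11)): each positive loop around -2/11 adds 2*pi*i to the log, so winding -2 contributes (-19/11)*(-2)*2*pi*i = (76/11)*pi*i.
Summing the contributions at u = 9/8 gives (76/11)*pi*i.

Continued minus principal equals (76/11)*pi*i.


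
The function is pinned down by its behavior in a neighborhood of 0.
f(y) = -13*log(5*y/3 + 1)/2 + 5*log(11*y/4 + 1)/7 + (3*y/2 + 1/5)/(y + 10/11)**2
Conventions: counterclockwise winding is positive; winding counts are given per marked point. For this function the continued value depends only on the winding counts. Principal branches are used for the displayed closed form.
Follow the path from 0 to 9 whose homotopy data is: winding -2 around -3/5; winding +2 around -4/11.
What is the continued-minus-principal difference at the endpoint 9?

Continued minus principal equals (202/7)*pi*i.

The rational part is single-valued and drops out of the difference; each branch term changes only by its own monodromy.
(-13/2)*log(1 - y/(-3/5)): each positive loop around -3/5 adds 2*pi*i to the log, so winding -2 contributes (-13/2)*(-2)*2*pi*i = (26)*pi*i.
(5/7)*log(1 - y/(-4/11)): each positive loop around -4/11 adds 2*pi*i to the log, so winding +2 contributes (5/7)*(2)*2*pi*i = (20/7)*pi*i.
Summing the contributions at y = 9 gives (202/7)*pi*i.


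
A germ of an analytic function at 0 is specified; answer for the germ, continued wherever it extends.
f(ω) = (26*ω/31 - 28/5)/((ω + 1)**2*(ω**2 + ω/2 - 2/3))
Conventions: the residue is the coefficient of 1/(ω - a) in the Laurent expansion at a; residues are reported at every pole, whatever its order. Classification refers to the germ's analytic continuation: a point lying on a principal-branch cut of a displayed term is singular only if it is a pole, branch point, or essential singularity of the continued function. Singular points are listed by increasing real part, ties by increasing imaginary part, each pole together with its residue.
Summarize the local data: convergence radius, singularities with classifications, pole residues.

Denominator factor (ω + 1)^2: pole of order 2 at -1, modulus 1.
Denominator factor (ω**2 + ω/2 - 2/3): discriminant 35/12, real irrational roots -1/4 + (1/12)*sqrt(105) and -1/4 - (1/12)*sqrt(105); poles of order 1, moduli -1/4 + (1/12)*sqrt(105) and 1/4 + (1/12)*sqrt(105).
The radius of convergence is the smallest modulus among the singular points: -1/4 + (1/12)*sqrt(105).
The factor ω**2 + ω/2 - 2/3 splits as (ω - a)(ω - a') with a = -1/4 - (1/12)*sqrt(105), a' = -1/4 + (1/12)*sqrt(105). At the order-1 pole a set g(ω) = (ω - a)*f(ω) = [(26*ω/31 - 28/5)/(ω + 1)**2] / (ω - a').
Simple pole: residue = g(a) at a = -1/4 - (1/12)*sqrt(105), which is 27336/155 + (93984/5425)*sqrt(105).
At the order-2 pole -1 set g(ω) = (ω - (-1))^2*f(ω) = (26*ω/31 - 28/5)/(ω**2 + ω/2 - 2/3).
Order-2 pole: residue = g'(a); g'(-1) = -54672/155, so the residue is -54672/155.
The factor ω**2 + ω/2 - 2/3 splits as (ω - a)(ω - a') with a = -1/4 + (1/12)*sqrt(105), a' = -1/4 - (1/12)*sqrt(105). At the order-1 pole a set g(ω) = (ω - a)*f(ω) = [(26*ω/31 - 28/5)/(ω + 1)**2] / (ω - a').
Simple pole: residue = g(a) at a = -1/4 + (1/12)*sqrt(105), which is 27336/155 - (93984/5425)*sqrt(105).
List the singular points by increasing real part (a conjugate pair: the negative imaginary part first).

Radius of convergence at 0: -1/4 + (1/12)*sqrt(105).
At -1/4 - (1/12)*sqrt(105): a pole of order 1; residue 27336/155 + (93984/5425)*sqrt(105).
At -1: a pole of order 2; residue -54672/155.
At -1/4 + (1/12)*sqrt(105): a pole of order 1; residue 27336/155 - (93984/5425)*sqrt(105).


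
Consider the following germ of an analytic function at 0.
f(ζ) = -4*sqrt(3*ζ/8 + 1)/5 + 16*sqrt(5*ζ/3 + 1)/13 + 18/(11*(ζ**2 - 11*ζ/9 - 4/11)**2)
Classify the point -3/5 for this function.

The point is an algebraic (square-root) branch point.

The term (16/13)*sqrt(1 - ζ/(-3/5)) has argument 1 - -3/5/(-3/5) = 0 at -3/5: a square-root (algebraic, two-sheeted) branch point; the remaining terms are analytic or single-valued there.


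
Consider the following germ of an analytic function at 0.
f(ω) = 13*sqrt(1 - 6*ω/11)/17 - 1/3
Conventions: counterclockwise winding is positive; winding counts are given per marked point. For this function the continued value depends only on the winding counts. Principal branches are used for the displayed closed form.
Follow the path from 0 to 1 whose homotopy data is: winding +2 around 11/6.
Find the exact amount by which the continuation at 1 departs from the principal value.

Continued minus principal equals 0.

The rational part is single-valued and drops out of the difference; each branch term changes only by its own monodromy.
(13/17)*sqrt(1 - ω/(11/6)): winding +2 is even, the square root returns to the same sheet, contribution 0.
Summing the contributions at ω = 1 gives 0.


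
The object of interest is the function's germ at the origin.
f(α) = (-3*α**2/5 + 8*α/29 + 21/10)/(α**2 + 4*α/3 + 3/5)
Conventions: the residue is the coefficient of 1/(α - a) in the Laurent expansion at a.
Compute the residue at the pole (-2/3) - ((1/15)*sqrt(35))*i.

The residue is (78/145) + ((1083/2900)*sqrt(35))*i.

The factor α**2 + 4*α/3 + 3/5 splits as (α - a)(α - a') with a = (-2/3) - ((1/15)*sqrt(35))*i, a' = (-2/3) + ((1/15)*sqrt(35))*i. At the order-1 pole a set g(α) = (α - a)*f(α) = [-3*α**2/5 + 8*α/29 + 21/10] / (α - a').
Simple pole: residue = g(a) at a = (-2/3) - ((1/15)*sqrt(35))*i, which is (78/145) + ((1083/2900)*sqrt(35))*i.


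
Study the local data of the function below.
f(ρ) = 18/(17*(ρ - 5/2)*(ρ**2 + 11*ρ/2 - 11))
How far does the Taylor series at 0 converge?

Denominator factor (ρ**2 + 11*ρ/2 - 11): discriminant 297/4, real irrational roots -11/4 + (3/4)*sqrt(33) and -11/4 - (3/4)*sqrt(33); poles of order 1, moduli -11/4 + (3/4)*sqrt(33) and 11/4 + (3/4)*sqrt(33).
Denominator factor (ρ - 5/2): pole of order 1 at 5/2, modulus 5/2.
The radius of convergence is the smallest modulus among the singular points: -11/4 + (3/4)*sqrt(33).

The radius of convergence is -11/4 + (3/4)*sqrt(33).


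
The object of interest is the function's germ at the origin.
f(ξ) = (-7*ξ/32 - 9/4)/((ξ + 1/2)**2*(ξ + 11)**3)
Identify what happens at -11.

The point is a pole of order 3.

The denominator factor ξ + 11 vanishes at -11 and appears to the power 3; the numerator there equals 5/32, nonzero, and no other factor vanishes.
Hence a pole whose order is the multiplicity, 3.


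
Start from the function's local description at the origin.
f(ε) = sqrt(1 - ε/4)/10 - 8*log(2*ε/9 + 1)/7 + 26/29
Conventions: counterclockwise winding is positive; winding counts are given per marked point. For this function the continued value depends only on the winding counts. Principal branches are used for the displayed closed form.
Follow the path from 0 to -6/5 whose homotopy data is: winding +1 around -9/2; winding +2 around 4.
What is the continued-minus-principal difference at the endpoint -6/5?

Continued minus principal equals -(16/7)*pi*i.

The rational part is single-valued and drops out of the difference; each branch term changes only by its own monodromy.
(1/10)*sqrt(1 - ε/(4)): winding +2 is even, the square root returns to the same sheet, contribution 0.
(-8/7)*log(1 - ε/(-9/2)): each positive loop around -9/2 adds 2*pi*i to the log, so winding +1 contributes (-8/7)*(1)*2*pi*i = -(16/7)*pi*i.
Summing the contributions at ε = -6/5 gives -(16/7)*pi*i.


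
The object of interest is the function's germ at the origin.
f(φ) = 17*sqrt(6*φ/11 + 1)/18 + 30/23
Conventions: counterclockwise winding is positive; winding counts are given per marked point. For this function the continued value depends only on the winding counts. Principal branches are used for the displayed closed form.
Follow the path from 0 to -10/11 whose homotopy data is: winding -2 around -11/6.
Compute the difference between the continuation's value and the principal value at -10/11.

Continued minus principal equals 0.

The rational part is single-valued and drops out of the difference; each branch term changes only by its own monodromy.
(17/18)*sqrt(1 - φ/(-11/6)): winding -2 is even, the square root returns to the same sheet, contribution 0.
Summing the contributions at φ = -10/11 gives 0.


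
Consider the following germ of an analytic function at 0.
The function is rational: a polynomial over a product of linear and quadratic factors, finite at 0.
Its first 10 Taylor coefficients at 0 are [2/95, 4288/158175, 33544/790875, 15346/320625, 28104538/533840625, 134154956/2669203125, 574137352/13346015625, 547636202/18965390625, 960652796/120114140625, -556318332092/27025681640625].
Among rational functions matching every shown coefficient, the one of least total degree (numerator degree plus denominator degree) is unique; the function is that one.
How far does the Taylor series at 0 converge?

No rational of total degree below 8 reproduces all 10 coefficients; solving the [1/7] Pade equations on them gives f(γ) = (9/19 - 23*γ/37)/((γ - 5/6)*(γ**2 + 7*γ/5 - 3)**3), whose expansion matches every shown term.
Denominator factor (γ**2 + 7*γ/5 - 3)^3: discriminant 349/25, real irrational roots -7/10 + (1/10)*sqrt(349) and -7/10 - (1/10)*sqrt(349); poles of order 3, moduli -7/10 + (1/10)*sqrt(349) and 7/10 + (1/10)*sqrt(349).
Denominator factor (γ - 5/6): pole of order 1 at 5/6, modulus 5/6.
The radius of convergence is the smallest modulus among the singular points: 5/6.

The radius of convergence is 5/6.


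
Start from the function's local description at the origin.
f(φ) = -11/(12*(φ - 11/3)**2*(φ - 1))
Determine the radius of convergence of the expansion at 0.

Denominator factor (φ - 11/3)^2: pole of order 2 at 11/3, modulus 11/3.
Denominator factor (φ - 1): pole of order 1 at 1, modulus 1.
The radius of convergence is the smallest modulus among the singular points: 1.

The radius of convergence is 1.


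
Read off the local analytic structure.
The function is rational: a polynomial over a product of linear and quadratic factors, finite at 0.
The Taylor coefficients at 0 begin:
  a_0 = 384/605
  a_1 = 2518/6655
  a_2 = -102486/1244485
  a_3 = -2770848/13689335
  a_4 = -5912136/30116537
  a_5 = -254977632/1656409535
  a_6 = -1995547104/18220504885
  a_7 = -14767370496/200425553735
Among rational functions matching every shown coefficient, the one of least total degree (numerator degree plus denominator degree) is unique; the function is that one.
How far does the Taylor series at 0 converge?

The radius of convergence is 11/6.

No rational of total degree below 4 reproduces all 8 coefficients; solving the [2/2] Pade equations on them gives f(σ) = (-35*σ**2/34 - 19*σ/18 + 32/15)/(σ - 11/6)**2, whose expansion matches every shown term.
Denominator factor (σ - 11/6)^2: pole of order 2 at 11/6, modulus 11/6.
The radius of convergence is the smallest modulus among the singular points: 11/6.


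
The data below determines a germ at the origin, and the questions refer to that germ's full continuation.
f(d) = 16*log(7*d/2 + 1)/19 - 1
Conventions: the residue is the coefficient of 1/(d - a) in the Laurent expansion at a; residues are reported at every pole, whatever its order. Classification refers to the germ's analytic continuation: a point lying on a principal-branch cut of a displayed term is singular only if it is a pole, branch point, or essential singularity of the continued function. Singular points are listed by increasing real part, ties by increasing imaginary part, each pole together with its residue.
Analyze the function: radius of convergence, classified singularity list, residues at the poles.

Radius of convergence at 0: 2/7.
At -2/7: a logarithmic branch point.

Branch term (16/19)*log(1 - d/(-2/7)): its argument vanishes at d = -2/7, a logarithmic branch point, modulus 2/7.
The radius of convergence is the smallest modulus among the singular points: 2/7.


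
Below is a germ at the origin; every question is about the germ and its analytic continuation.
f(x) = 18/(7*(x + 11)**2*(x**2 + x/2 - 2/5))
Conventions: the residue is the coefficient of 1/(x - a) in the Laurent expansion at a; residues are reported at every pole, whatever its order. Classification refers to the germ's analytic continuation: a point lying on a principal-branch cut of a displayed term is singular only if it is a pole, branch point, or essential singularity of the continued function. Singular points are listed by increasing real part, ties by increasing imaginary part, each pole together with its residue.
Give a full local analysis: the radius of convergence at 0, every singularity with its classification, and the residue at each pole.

Radius of convergence at 0: -1/4 + (1/20)*sqrt(185).
At -11: a pole of order 2; residue 38700/9273607.
At -1/4 - (1/20)*sqrt(185): a pole of order 1; residue -19350/9273607 - (59670/49017637)*sqrt(185).
At -1/4 + (1/20)*sqrt(185): a pole of order 1; residue -19350/9273607 + (59670/49017637)*sqrt(185).

Denominator factor (x + 11)^2: pole of order 2 at -11, modulus 11.
Denominator factor (x**2 + x/2 - 2/5): discriminant 37/20, real irrational roots -1/4 + (1/20)*sqrt(185) and -1/4 - (1/20)*sqrt(185); poles of order 1, moduli -1/4 + (1/20)*sqrt(185) and 1/4 + (1/20)*sqrt(185).
The radius of convergence is the smallest modulus among the singular points: -1/4 + (1/20)*sqrt(185).
At the order-2 pole -11 set g(x) = (x - (-11))^2*f(x) = 18/(7*(x**2 + x/2 - 2/5)).
Order-2 pole: residue = g'(a); g'(-11) = 38700/9273607, so the residue is 38700/9273607.
The factor x**2 + x/2 - 2/5 splits as (x - a)(x - a') with a = -1/4 - (1/20)*sqrt(185), a' = -1/4 + (1/20)*sqrt(185). At the order-1 pole a set g(x) = (x - a)*f(x) = [18/(7*(x + 11)**2)] / (x - a').
Simple pole: residue = g(a) at a = -1/4 - (1/20)*sqrt(185), which is -19350/9273607 - (59670/49017637)*sqrt(185).
The factor x**2 + x/2 - 2/5 splits as (x - a)(x - a') with a = -1/4 + (1/20)*sqrt(185), a' = -1/4 - (1/20)*sqrt(185). At the order-1 pole a set g(x) = (x - a)*f(x) = [18/(7*(x + 11)**2)] / (x - a').
Simple pole: residue = g(a) at a = -1/4 + (1/20)*sqrt(185), which is -19350/9273607 + (59670/49017637)*sqrt(185).
List the singular points by increasing real part (a conjugate pair: the negative imaginary part first).


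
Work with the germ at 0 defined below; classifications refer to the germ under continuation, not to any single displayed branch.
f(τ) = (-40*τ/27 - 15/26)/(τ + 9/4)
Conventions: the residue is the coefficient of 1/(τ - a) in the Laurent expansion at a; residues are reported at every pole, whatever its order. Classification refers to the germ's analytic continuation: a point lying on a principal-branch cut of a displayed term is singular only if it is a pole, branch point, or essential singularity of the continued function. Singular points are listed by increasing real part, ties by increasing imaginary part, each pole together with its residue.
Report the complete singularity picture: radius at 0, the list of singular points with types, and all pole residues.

Denominator factor (τ + 9/4): pole of order 1 at -9/4, modulus 9/4.
The radius of convergence is the smallest modulus among the singular points: 9/4.
At the order-1 pole -9/4 set g(τ) = (τ - (-9/4))*f(τ) = -40*τ/27 - 15/26.
Simple pole: residue = g(a) at a = -9/4, which is 215/78.

Radius of convergence at 0: 9/4.
At -9/4: a pole of order 1; residue 215/78.


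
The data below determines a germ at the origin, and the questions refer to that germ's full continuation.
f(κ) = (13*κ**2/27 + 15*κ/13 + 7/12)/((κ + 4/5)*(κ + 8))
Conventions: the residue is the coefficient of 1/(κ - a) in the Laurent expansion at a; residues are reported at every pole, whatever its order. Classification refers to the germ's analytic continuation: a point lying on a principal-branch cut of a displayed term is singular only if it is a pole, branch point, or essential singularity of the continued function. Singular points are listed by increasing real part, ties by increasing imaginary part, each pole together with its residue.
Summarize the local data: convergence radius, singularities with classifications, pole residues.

Radius of convergence at 0: 4/5.
At -8: a pole of order 1; residue -155615/50544.
At -4/5: a pole of order 1; residue -1109/252720.

Denominator factor (κ + 4/5): pole of order 1 at -4/5, modulus 4/5.
Denominator factor (κ + 8): pole of order 1 at -8, modulus 8.
The radius of convergence is the smallest modulus among the singular points: 4/5.
At the order-1 pole -8 set g(κ) = (κ - (-8))*f(κ) = (13*κ**2/27 + 15*κ/13 + 7/12)/(κ + 4/5).
Simple pole: residue = g(a) at a = -8, which is -155615/50544.
At the order-1 pole -4/5 set g(κ) = (κ - (-4/5))*f(κ) = (13*κ**2/27 + 15*κ/13 + 7/12)/(κ + 8).
Simple pole: residue = g(a) at a = -4/5, which is -1109/252720.
List the singular points by increasing real part (a conjugate pair: the negative imaginary part first).


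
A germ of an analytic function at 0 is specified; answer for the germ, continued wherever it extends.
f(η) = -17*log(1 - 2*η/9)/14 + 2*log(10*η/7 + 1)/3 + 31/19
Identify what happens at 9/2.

The term (-17/14)*log(1 - η/(9/2)) has argument 1 - 9/2/(9/2) = 0 at 9/2: a logarithmic (infinitely-sheeted) branch point; the remaining terms are analytic or single-valued there.

The point is a logarithmic branch point.


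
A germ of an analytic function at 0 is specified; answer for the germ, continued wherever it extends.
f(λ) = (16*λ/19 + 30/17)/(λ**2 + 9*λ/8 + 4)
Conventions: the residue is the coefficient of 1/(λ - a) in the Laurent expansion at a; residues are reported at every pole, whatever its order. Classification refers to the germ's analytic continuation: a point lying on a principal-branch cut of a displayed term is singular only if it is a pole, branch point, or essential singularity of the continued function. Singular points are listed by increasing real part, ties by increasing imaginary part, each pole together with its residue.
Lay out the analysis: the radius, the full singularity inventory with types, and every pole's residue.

Denominator factor (λ**2 + 9*λ/8 + 4): discriminant -943/64, complex-conjugate roots (-9/16) + ((1/16)*sqrt(943))*i and (-9/16) - ((1/16)*sqrt(943))*i; poles of order 1, moduli 2 and 2.
The radius of convergence is the smallest modulus among the singular points: 2.
The factor λ**2 + 9*λ/8 + 4 splits as (λ - a)(λ - a') with a = (-9/16) - ((1/16)*sqrt(943))*i, a' = (-9/16) + ((1/16)*sqrt(943))*i. At the order-1 pole a set g(λ) = (λ - a)*f(λ) = [16*λ/19 + 30/17] / (λ - a').
Simple pole: residue = g(a) at a = (-9/16) - ((1/16)*sqrt(943))*i, which is (8/19) + ((3336/304589)*sqrt(943))*i.
The factor λ**2 + 9*λ/8 + 4 splits as (λ - a)(λ - a') with a = (-9/16) + ((1/16)*sqrt(943))*i, a' = (-9/16) - ((1/16)*sqrt(943))*i. At the order-1 pole a set g(λ) = (λ - a)*f(λ) = [16*λ/19 + 30/17] / (λ - a').
Simple pole: residue = g(a) at a = (-9/16) + ((1/16)*sqrt(943))*i, which is (8/19) - ((3336/304589)*sqrt(943))*i.
List the singular points by increasing real part (a conjugate pair: the negative imaginary part first).

Radius of convergence at 0: 2.
At (-9/16) - ((1/16)*sqrt(943))*i: a pole of order 1; residue (8/19) + ((3336/304589)*sqrt(943))*i.
At (-9/16) + ((1/16)*sqrt(943))*i: a pole of order 1; residue (8/19) - ((3336/304589)*sqrt(943))*i.


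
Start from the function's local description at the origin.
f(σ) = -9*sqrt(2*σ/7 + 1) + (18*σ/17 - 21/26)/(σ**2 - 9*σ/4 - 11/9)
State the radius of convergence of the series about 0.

Denominator factor (σ**2 - 9*σ/4 - 11/9): discriminant 1433/144, real irrational roots 9/8 + (1/24)*sqrt(1433) and 9/8 - (1/24)*sqrt(1433); poles of order 1, moduli 9/8 + (1/24)*sqrt(1433) and -9/8 + (1/24)*sqrt(1433).
Branch term (-9)*sqrt(1 - σ/(-7/2)): its argument vanishes at σ = -7/2, a square-root branch point, modulus 7/2.
The radius of convergence is the smallest modulus among the singular points: -9/8 + (1/24)*sqrt(1433).

The radius of convergence is -9/8 + (1/24)*sqrt(1433).


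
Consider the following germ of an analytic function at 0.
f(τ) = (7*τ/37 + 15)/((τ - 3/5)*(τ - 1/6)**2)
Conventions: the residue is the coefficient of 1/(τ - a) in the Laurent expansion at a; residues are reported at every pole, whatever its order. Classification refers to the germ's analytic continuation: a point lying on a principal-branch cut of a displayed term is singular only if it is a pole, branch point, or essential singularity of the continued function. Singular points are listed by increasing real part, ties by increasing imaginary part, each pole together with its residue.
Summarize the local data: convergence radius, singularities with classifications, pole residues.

Radius of convergence at 0: 1/6.
At 1/6: a pole of order 2; residue -503280/6253.
At 3/5: a pole of order 1; residue 503280/6253.

Denominator factor (τ - 3/5): pole of order 1 at 3/5, modulus 3/5.
Denominator factor (τ - 1/6)^2: pole of order 2 at 1/6, modulus 1/6.
The radius of convergence is the smallest modulus among the singular points: 1/6.
At the order-2 pole 1/6 set g(τ) = (τ - (1/6))^2*f(τ) = (7*τ/37 + 15)/(τ - 3/5).
Order-2 pole: residue = g'(a); g'(1/6) = -503280/6253, so the residue is -503280/6253.
At the order-1 pole 3/5 set g(τ) = (τ - (3/5))*f(τ) = (7*τ/37 + 15)/(τ - 1/6)**2.
Simple pole: residue = g(a) at a = 3/5, which is 503280/6253.
List the singular points by increasing real part (a conjugate pair: the negative imaginary part first).


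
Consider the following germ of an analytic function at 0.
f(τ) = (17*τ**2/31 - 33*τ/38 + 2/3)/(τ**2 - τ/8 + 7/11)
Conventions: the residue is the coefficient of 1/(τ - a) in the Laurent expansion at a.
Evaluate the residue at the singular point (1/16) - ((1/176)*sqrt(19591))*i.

The factor τ**2 - τ/8 + 7/11 splits as (τ - a)(τ - a') with a = (1/16) - ((1/176)*sqrt(19591))*i, a' = (1/16) + ((1/176)*sqrt(19591))*i. At the order-1 pole a set g(τ) = (τ - a)*f(τ) = [17*τ**2/31 - 33*τ/38 + 2/3] / (τ - a').
Simple pole: residue = g(a) at a = (1/16) - ((1/176)*sqrt(19591))*i, which is (-3769/9424) + ((666023/553876752)*sqrt(19591))*i.

The residue is (-3769/9424) + ((666023/553876752)*sqrt(19591))*i.


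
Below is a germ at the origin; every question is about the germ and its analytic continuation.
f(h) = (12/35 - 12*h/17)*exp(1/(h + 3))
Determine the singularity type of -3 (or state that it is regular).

The exponent 1/(h - (-3)) has a pole at -3, so exp(1/(h - (-3))) takes every nonzero value near it: an essential singularity (not a pole of any order).

The point is an essential singularity.


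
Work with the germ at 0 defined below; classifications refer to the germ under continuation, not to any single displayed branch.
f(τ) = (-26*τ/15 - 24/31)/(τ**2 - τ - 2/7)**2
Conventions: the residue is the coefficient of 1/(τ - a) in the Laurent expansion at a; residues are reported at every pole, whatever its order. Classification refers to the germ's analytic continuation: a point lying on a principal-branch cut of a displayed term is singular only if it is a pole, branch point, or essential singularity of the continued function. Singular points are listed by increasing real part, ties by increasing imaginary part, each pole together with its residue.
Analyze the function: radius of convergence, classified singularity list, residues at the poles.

Denominator factor (τ**2 - τ - 2/7)^2: discriminant 15/7, real irrational roots 1/2 + (1/14)*sqrt(105) and 1/2 - (1/14)*sqrt(105); poles of order 2, moduli 1/2 + (1/14)*sqrt(105) and -1/2 + (1/14)*sqrt(105).
The radius of convergence is the smallest modulus among the singular points: -1/2 + (1/14)*sqrt(105).
The factor τ**2 - τ - 2/7 splits as (τ - a)(τ - a') with a = 1/2 - (1/14)*sqrt(105), a' = 1/2 + (1/14)*sqrt(105). At the order-2 pole a set g(τ) = (τ - a)^2*f(τ) = [-26*τ/15 - 24/31] / (τ - a')^2.
Order-2 pole: residue = g'(a); g'(1/2 - (1/14)*sqrt(105)) = -(10682/104625)*sqrt(105), so the residue is -(10682/104625)*sqrt(105).
The factor τ**2 - τ - 2/7 splits as (τ - a)(τ - a') with a = 1/2 + (1/14)*sqrt(105), a' = 1/2 - (1/14)*sqrt(105). At the order-2 pole a set g(τ) = (τ - a)^2*f(τ) = [-26*τ/15 - 24/31] / (τ - a')^2.
Order-2 pole: residue = g'(a); g'(1/2 + (1/14)*sqrt(105)) = (10682/104625)*sqrt(105), so the residue is (10682/104625)*sqrt(105).
List the singular points by increasing real part (a conjugate pair: the negative imaginary part first).

Radius of convergence at 0: -1/2 + (1/14)*sqrt(105).
At 1/2 - (1/14)*sqrt(105): a pole of order 2; residue -(10682/104625)*sqrt(105).
At 1/2 + (1/14)*sqrt(105): a pole of order 2; residue (10682/104625)*sqrt(105).


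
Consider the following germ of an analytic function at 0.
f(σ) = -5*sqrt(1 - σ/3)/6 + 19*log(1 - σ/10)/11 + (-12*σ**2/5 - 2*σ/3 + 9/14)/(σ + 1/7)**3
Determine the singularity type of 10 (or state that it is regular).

The point is a logarithmic branch point.

The term (19/11)*log(1 - σ/(10)) has argument 1 - 10/(10) = 0 at 10: a logarithmic (infinitely-sheeted) branch point; the remaining terms are analytic or single-valued there.


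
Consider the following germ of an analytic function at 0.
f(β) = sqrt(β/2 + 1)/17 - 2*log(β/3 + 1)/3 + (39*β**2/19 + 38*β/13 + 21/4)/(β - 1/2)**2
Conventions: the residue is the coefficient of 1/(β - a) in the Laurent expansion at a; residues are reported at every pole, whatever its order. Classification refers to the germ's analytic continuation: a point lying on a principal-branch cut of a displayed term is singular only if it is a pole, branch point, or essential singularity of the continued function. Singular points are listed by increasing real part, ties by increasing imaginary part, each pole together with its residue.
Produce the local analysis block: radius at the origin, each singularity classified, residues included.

Radius of convergence at 0: 1/2.
At -3: a logarithmic branch point.
At -2: an algebraic (square-root) branch point.
At 1/2: a pole of order 2; residue 1229/247.

Denominator factor (β - 1/2)^2: pole of order 2 at 1/2, modulus 1/2.
Branch term (-2/3)*log(1 - β/(-3)): its argument vanishes at β = -3, a logarithmic branch point, modulus 3.
Branch term (1/17)*sqrt(1 - β/(-2)): its argument vanishes at β = -2, a square-root branch point, modulus 2.
The radius of convergence is the smallest modulus among the singular points: 1/2.
The branch terms are analytic at 1/2 and contribute nothing to the residue; only the rational part matters.
At the order-2 pole 1/2 set g(β) = (β - (1/2))^2*(rational part) = 39*β**2/19 + 38*β/13 + 21/4.
Order-2 pole: residue = g'(a); g'(1/2) = 1229/247, so the residue is 1229/247.
List the singular points by increasing real part (a conjugate pair: the negative imaginary part first).


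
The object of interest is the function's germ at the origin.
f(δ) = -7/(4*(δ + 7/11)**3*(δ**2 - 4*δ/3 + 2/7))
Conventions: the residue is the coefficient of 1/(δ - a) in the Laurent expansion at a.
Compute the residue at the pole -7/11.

The residue is -603211117971/239289388124.

At the order-3 pole -7/11 set g(δ) = (δ - (-7/11))^3*f(δ) = -7/(4*(δ**2 - 4*δ/3 + 2/7)).
Order-3 pole: residue = g''(a)/2; g''(-7/11) = -603211117971/119644694062, so the residue is -603211117971/239289388124.


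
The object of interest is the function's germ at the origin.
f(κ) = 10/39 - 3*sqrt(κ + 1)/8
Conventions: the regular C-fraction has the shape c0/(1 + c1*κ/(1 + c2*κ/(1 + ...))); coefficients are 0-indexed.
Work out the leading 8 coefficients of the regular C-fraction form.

The regular C-fraction coefficients are [-37/312, -117/74, 271/148, 37/1084, 505/1084, 271/2020, 739/2020, 505/2956].

Taylor coefficients (expand at 0): a_0 = -37/312, a_1 = -3/16, a_2 = 3/64, a_3 = -3/128, a_4 = 15/1024, a_5 = -21/2048, a_6 = 63/8192, a_7 = -99/16384.
c0 = a_0 = -37/312. Peel one level at a time: if S = 1 + c*κ/S' with S'(0) = 1, then c is the κ-coefficient of S and S' = c*κ/(S - 1).
S_1 = c0/f = 1 + (-117/74)*κ + (31707/10952)*κ^2 + ...; c1 = -117/74.
S_2 = c1*κ/(S_1 - 1) = 1 + (271/148)*κ + (-1/16)*κ^2 + ...; c2 = 271/148.
S_3 = c2*κ/(S_2 - 1) = 1 + (37/1084)*κ + (-18685/1175056)*κ^2 + ...; c3 = 37/1084.
S_4 = c3*κ/(S_3 - 1) = 1 + (505/1084)*κ + (-1/16)*κ^2 + ...; c4 = 505/1084.
S_5 = c4*κ/(S_4 - 1) = 1 + (271/2020)*κ + (-200269/4080400)*κ^2 + ...; c5 = 271/2020.
S_6 = c5*κ/(S_5 - 1) = 1 + (739/2020)*κ + (-1/16)*κ^2 + ...; c6 = 739/2020.
S_7 = c6*κ/(S_6 - 1) = 1 + (505/2956)*κ + ...; c7 = 505/2956.


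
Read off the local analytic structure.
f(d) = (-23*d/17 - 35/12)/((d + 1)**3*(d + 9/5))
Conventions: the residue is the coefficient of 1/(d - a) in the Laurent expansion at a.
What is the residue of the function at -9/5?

The residue is 12275/13056.

At the order-1 pole -9/5 set g(d) = (d - (-9/5))*f(d) = (-23*d/17 - 35/12)/(d + 1)**3.
Simple pole: residue = g(a) at a = -9/5, which is 12275/13056.


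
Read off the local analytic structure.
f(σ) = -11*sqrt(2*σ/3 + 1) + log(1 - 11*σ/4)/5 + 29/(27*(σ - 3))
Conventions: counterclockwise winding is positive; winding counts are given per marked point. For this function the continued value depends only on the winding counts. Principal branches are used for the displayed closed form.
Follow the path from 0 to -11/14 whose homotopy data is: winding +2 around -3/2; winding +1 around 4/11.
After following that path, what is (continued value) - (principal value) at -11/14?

The rational part is single-valued and drops out of the difference; each branch term changes only by its own monodromy.
(-11)*sqrt(1 - σ/(-3/2)): winding +2 is even, the square root returns to the same sheet, contribution 0.
(1/5)*log(1 - σ/(4/11)): each positive loop around 4/11 adds 2*pi*i to the log, so winding +1 contributes (1/5)*(1)*2*pi*i = (2/5)*pi*i.
Summing the contributions at σ = -11/14 gives (2/5)*pi*i.

Continued minus principal equals (2/5)*pi*i.


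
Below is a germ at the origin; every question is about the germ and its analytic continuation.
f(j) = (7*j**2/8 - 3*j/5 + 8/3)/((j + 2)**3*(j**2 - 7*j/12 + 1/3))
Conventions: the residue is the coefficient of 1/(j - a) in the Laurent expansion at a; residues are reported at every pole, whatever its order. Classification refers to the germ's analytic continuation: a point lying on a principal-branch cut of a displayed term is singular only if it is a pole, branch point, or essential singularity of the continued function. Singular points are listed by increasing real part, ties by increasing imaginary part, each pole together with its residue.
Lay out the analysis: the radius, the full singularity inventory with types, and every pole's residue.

Radius of convergence at 0: (1/3)*sqrt(3).
At -2: a pole of order 3; residue 3667/16335.
At (7/24) - ((1/24)*sqrt(143))*i: a pole of order 1; residue (-3667/32670) + ((5123/424710)*sqrt(143))*i.
At (7/24) + ((1/24)*sqrt(143))*i: a pole of order 1; residue (-3667/32670) - ((5123/424710)*sqrt(143))*i.

Denominator factor (j + 2)^3: pole of order 3 at -2, modulus 2.
Denominator factor (j**2 - 7*j/12 + 1/3): discriminant -143/144, complex-conjugate roots (7/24) + ((1/24)*sqrt(143))*i and (7/24) - ((1/24)*sqrt(143))*i; poles of order 1, moduli (1/3)*sqrt(3) and (1/3)*sqrt(3).
The radius of convergence is the smallest modulus among the singular points: (1/3)*sqrt(3).
At the order-3 pole -2 set g(j) = (j - (-2))^3*f(j) = (7*j**2/8 - 3*j/5 + 8/3)/(j**2 - 7*j/12 + 1/3).
Order-3 pole: residue = g''(a)/2; g''(-2) = 7334/16335, so the residue is 3667/16335.
The factor j**2 - 7*j/12 + 1/3 splits as (j - a)(j - a') with a = (7/24) - ((1/24)*sqrt(143))*i, a' = (7/24) + ((1/24)*sqrt(143))*i. At the order-1 pole a set g(j) = (j - a)*f(j) = [(7*j**2/8 - 3*j/5 + 8/3)/(j + 2)**3] / (j - a').
Simple pole: residue = g(a) at a = (7/24) - ((1/24)*sqrt(143))*i, which is (-3667/32670) + ((5123/424710)*sqrt(143))*i.
The factor j**2 - 7*j/12 + 1/3 splits as (j - a)(j - a') with a = (7/24) + ((1/24)*sqrt(143))*i, a' = (7/24) - ((1/24)*sqrt(143))*i. At the order-1 pole a set g(j) = (j - a)*f(j) = [(7*j**2/8 - 3*j/5 + 8/3)/(j + 2)**3] / (j - a').
Simple pole: residue = g(a) at a = (7/24) + ((1/24)*sqrt(143))*i, which is (-3667/32670) - ((5123/424710)*sqrt(143))*i.
List the singular points by increasing real part (a conjugate pair: the negative imaginary part first).


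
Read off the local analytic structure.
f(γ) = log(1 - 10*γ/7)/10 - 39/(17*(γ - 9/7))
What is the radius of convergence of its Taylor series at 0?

Denominator factor (γ - 9/7): pole of order 1 at 9/7, modulus 9/7.
Branch term (1/10)*log(1 - γ/(7/10)): its argument vanishes at γ = 7/10, a logarithmic branch point, modulus 7/10.
The radius of convergence is the smallest modulus among the singular points: 7/10.

The radius of convergence is 7/10.


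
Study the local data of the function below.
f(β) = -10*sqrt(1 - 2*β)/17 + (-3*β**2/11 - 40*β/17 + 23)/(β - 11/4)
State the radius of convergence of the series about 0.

Denominator factor (β - 11/4): pole of order 1 at 11/4, modulus 11/4.
Branch term (-10/17)*sqrt(1 - β/(1/2)): its argument vanishes at β = 1/2, a square-root branch point, modulus 1/2.
The radius of convergence is the smallest modulus among the singular points: 1/2.

The radius of convergence is 1/2.


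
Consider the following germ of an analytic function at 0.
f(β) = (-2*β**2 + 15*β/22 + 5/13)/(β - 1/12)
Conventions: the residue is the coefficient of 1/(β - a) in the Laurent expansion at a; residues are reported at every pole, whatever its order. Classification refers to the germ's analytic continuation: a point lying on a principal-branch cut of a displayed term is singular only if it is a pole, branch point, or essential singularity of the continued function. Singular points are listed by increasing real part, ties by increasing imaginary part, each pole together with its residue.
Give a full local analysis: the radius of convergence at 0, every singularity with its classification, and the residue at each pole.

Radius of convergence at 0: 1/12.
At 1/12: a pole of order 1; residue 2201/5148.

Denominator factor (β - 1/12): pole of order 1 at 1/12, modulus 1/12.
The radius of convergence is the smallest modulus among the singular points: 1/12.
At the order-1 pole 1/12 set g(β) = (β - (1/12))*f(β) = -2*β**2 + 15*β/22 + 5/13.
Simple pole: residue = g(a) at a = 1/12, which is 2201/5148.


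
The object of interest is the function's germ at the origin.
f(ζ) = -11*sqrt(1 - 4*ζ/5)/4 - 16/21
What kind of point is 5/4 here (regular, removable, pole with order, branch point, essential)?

The point is an algebraic (square-root) branch point.

The term (-11/4)*sqrt(1 - ζ/(5/4)) has argument 1 - 5/4/(5/4) = 0 at 5/4: a square-root (algebraic, two-sheeted) branch point; the remaining terms are analytic or single-valued there.
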